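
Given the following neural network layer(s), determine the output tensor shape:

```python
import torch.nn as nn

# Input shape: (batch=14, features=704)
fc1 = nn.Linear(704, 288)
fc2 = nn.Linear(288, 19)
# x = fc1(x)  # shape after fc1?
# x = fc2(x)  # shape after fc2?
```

Input: (14, 704) -> after fc1: (14, 288) -> Output: (14, 19)

Answer: (14, 19)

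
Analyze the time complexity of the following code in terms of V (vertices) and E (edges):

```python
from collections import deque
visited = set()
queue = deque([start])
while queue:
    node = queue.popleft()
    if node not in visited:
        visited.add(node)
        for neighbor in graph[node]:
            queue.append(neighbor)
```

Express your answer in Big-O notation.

This is Breadth-first search on a graph. Time complexity: O(V + E).

Answer: O(V + E)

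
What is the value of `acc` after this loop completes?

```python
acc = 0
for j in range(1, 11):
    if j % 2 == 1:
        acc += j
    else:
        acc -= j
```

Add odd, subtract even
`acc` takes the values: 0 → 1 → -1 → 2 → -2 → 3 → -3 → 4 → -4 → 5 → -5

Answer: -5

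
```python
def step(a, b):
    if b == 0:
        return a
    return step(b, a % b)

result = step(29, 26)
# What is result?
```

step(29, 26) -> step(26, 3) -> step(3, 2) -> step(2, 1) -> step(1, 0) -> 1

Answer: 1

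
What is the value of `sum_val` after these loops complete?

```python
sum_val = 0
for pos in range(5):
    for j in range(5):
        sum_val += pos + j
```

Sum of all pos+j for pos,j in 5x5
`sum_val` takes the values: 0 → 1 → 3 → 6 → 10 → 11 → 13 → 16 → 20 → 25 → 27 → 30 → 34 → 39 → 45 → 48 → 52 → 57 → 63 → 70 → 74 → 79 → 85 → 92 → 100

Answer: 100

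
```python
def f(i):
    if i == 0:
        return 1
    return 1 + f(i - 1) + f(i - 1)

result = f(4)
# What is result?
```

f(i) = 1 + 2·f(i-1), f(0)=1. Closed form: (1+1)·2^4 - 1 = 31.

Answer: 31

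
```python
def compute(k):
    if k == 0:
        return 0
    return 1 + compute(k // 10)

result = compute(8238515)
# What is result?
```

Count of digits of 8238515: 7

Answer: 7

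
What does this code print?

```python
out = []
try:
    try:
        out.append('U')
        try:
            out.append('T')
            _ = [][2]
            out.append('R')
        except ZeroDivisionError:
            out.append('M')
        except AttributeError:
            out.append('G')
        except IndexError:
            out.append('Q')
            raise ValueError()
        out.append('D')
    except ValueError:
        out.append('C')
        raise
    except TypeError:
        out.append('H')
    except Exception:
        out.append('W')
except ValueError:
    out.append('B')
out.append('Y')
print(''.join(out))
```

Execution trace: 'U' (try body) → 'T' (inner try body) → 'Q' (inner except IndexError) → 'C' (except ValueError) → 'B' (outer except ValueError) → 'Y' (after the try/except). Output: UTQCBY

Answer: UTQCBY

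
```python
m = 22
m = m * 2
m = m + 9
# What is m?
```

Trace:
`m = 22` → m = 22
`m = m * 2` → m = 44
`m = m + 9` → m = 53
So m = 53

Answer: 53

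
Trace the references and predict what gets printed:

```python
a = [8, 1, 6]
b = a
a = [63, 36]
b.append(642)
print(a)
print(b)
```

Key concept: rebinding vs mutation: a is rebound to a new list, b still points at the original.
Step by step:
`a = [8, 1, 6]` → a = [8, 1, 6]
`b = a` → b = [8, 1, 6] (same object as a)
`a = [63, 36]` → a = [63, 36]
`b.append(642)` → b = [8, 1, 6, 642]
`print(a)` → prints [63, 36]
`print(b)` → prints [8, 1, 6, 642]

Answer:
[63, 36]
[8, 1, 6, 642]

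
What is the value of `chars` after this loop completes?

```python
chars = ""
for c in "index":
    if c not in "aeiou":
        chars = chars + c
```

Remove vowels from 'index'
`chars` takes the values: "" → "n" → "nd" → "ndx"

Answer: "ndx"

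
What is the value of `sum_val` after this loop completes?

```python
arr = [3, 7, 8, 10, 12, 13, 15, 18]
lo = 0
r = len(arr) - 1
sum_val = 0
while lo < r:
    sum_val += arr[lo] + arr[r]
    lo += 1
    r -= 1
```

Sum of pairs from ends
`sum_val` takes the values: 0 → 21 → 43 → 64 → 86

Answer: 86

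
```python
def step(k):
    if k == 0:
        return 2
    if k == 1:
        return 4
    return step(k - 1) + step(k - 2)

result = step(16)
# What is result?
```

Build up from base cases: step(0)=2, step(1)=4, step(2)=6, step(3)=10, step(4)=16, step(5)=26, step(6)=42, ..., step(16)=5168

Answer: 5168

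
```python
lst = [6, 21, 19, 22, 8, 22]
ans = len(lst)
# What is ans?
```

Trace:
`lst = [6, 21, 19, 22, 8, 22]` → lst = [6, 21, 19, 22, 8, 22]
`ans = len(lst)` → ans = 6
So ans = 6

Answer: 6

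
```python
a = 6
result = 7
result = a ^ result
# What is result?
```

Trace:
`a = 6` → a = 6
`result = 7` → result = 7
`result = a ^ result` → result = 1
So result = 1

Answer: 1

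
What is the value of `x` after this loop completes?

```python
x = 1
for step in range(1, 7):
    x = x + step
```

Start at 1, add 1 through 6
`x` takes the values: 1 → 2 → 4 → 7 → 11 → 16 → 22

Answer: 22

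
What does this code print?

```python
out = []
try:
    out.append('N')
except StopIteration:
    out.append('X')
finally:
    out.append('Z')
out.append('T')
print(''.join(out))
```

Execution trace: 'N' (try body, no exception) → 'Z' (finally) → 'T' (after the try/except). Output: NZT

Answer: NZT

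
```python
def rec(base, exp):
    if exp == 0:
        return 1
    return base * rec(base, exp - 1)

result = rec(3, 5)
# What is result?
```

rec(3, 5) = 3 * 3 * 3 * 3 * 3 = 243

Answer: 243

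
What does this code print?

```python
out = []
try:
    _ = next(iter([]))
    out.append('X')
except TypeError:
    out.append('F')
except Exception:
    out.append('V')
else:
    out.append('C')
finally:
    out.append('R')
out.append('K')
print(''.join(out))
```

Execution trace: 'V' (except Exception) → 'R' (finally) → 'K' (after the try/except). Output: VRK

Answer: VRK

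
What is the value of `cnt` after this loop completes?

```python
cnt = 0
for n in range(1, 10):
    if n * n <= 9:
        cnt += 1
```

Count numbers where n² ≤ 9
`cnt` takes the values: 0 → 1 → 2 → 3

Answer: 3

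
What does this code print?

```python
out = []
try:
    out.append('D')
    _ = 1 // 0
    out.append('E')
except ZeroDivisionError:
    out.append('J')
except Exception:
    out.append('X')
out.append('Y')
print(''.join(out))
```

Execution trace: 'D' (try body) → 'J' (except ZeroDivisionError) → 'Y' (after the try/except). Output: DJY

Answer: DJY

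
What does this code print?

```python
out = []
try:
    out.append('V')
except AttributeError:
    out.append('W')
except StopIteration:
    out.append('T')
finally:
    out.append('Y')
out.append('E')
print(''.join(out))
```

Execution trace: 'V' (try body, no exception) → 'Y' (finally) → 'E' (after the try/except). Output: VYE

Answer: VYE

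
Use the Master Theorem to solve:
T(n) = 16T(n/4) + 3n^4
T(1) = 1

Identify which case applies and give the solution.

a=16, b=4, f(n)=3n^4. log_4(16) = 2. Since c=4 > 2 and the regularity condition holds (16(n/4)^4 = (16/4^4)n^4 with 16/4^4 < 1), Case 3 applies: T(n) = Θ(f(n)) = O(n^4).

Answer: O(n^4) - Case 3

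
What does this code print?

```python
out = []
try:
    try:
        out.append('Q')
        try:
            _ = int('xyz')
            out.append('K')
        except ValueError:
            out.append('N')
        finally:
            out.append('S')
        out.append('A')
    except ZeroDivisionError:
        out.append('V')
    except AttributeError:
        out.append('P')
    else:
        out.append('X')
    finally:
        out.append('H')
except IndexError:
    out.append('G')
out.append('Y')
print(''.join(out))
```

Execution trace: 'Q' (try body) → 'N' (inner except ValueError) → 'S' (inner finally) → 'A' (try body, no exception) → 'X' (else) → 'H' (finally) → 'Y' (after the try/except). Output: QNSAXHY

Answer: QNSAXHY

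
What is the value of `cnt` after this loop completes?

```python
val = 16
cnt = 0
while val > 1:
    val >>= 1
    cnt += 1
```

Count right shifts until 1
`cnt` takes the values: 0 → 1 → 2 → 3 → 4

Answer: 4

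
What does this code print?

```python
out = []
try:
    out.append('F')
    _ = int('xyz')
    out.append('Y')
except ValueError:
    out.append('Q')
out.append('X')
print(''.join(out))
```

Execution trace: 'F' (try body) → 'Q' (except ValueError) → 'X' (after the try/except). Output: FQX

Answer: FQX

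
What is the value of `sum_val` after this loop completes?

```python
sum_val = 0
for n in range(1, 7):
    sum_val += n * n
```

Sum of squares 1² to 6² = 91
`sum_val` takes the values: 0 → 1 → 5 → 14 → 30 → 55 → 91

Answer: 91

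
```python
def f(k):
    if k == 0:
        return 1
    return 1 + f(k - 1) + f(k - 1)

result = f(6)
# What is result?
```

f(k) = 1 + 2·f(k-1), f(0)=1. Closed form: (1+1)·2^6 - 1 = 127.

Answer: 127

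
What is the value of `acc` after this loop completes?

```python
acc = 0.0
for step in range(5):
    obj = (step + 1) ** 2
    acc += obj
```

Sum of squared losses 1² + 2² + ... + 5²
`acc` takes the values: 0.0 → 1.0 → 5.0 → 14.0 → 30.0 → 55.0

Answer: 55.0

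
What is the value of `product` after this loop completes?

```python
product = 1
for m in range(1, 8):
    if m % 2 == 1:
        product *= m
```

Product of odd numbers 1 to 7
`product` takes the values: 1 → 3 → 15 → 105

Answer: 105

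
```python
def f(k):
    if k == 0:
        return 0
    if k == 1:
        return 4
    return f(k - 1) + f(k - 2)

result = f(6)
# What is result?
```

Build up from base cases: f(0)=0, f(1)=4, f(2)=4, f(3)=8, f(4)=12, f(5)=20, f(6)=32

Answer: 32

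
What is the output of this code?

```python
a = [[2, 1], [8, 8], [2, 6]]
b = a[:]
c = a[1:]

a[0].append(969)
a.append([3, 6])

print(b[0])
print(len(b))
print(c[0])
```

Key concept: slice with nested mutation.
Step by step:
`a = [[2, 1], [8, 8], [2, 6]]` → a = [[2, 1], [8, 8], [2, 6]]
`b = a[:]` → b = [[2, 1], [8, 8], [2, 6]]
`c = a[1:]` → c = [[8, 8], [2, 6]]
`a[0].append(969)` → a = [[2, 1, 969], [8, 8], [2, 6]]; b = [[2, 1, 969], [8, 8], [2, 6]]
`a.append([3, 6])` → a = [[2, 1, 969], [8, 8], [2, 6], [3, 6]]
`print(b[0])` → prints [2, 1, 969]
`print(len(b))` → prints 3
`print(c[0])` → prints [8, 8]

Answer:
[2, 1, 969]
3
[8, 8]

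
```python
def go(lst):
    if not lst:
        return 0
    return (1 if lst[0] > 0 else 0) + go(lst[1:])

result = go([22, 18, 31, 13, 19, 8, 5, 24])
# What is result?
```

Count of positive elements in [22, 18, 31, 13, 19, 8, 5, 24] = 8

Answer: 8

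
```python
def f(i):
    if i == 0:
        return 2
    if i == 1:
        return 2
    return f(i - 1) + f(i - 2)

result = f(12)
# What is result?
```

Build up from base cases: f(0)=2, f(1)=2, f(2)=4, f(3)=6, f(4)=10, f(5)=16, f(6)=26, ..., f(12)=466

Answer: 466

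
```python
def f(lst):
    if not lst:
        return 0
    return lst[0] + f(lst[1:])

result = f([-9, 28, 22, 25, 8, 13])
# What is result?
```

(-9) + 28 + 22 + 25 + 8 + 13 + 0 = 87

Answer: 87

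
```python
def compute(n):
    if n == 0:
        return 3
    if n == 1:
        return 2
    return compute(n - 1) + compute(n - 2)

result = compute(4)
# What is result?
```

Build up from base cases: compute(0)=3, compute(1)=2, compute(2)=5, compute(3)=7, compute(4)=12

Answer: 12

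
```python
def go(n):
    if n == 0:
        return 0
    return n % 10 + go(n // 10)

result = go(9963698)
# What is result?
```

Sum of digits of 9963698: 8 + 9 + 6 + 3 + 6 + 9 + 9 = 50

Answer: 50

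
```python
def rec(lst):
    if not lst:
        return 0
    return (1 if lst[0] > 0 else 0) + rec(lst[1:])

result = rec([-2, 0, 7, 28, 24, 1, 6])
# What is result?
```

Count of positive elements in [-2, 0, 7, 28, 24, 1, 6] = 5

Answer: 5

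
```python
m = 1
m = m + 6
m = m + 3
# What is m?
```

Trace:
`m = 1` → m = 1
`m = m + 6` → m = 7
`m = m + 3` → m = 10
So m = 10

Answer: 10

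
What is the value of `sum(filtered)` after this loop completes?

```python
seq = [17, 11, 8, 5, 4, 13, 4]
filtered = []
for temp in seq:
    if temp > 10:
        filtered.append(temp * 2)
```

Sum of doubled values > 10
`filtered` takes the values: [] → [34] → [34, 22] → [34, 22, 26]
So `sum(filtered)` = 82

Answer: 82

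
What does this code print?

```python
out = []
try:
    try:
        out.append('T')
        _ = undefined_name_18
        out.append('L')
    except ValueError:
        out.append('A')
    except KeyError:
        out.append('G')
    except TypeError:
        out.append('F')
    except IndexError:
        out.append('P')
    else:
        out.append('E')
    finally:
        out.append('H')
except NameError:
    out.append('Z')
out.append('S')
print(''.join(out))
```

Execution trace: 'T' (try body) → 'H' (finally) → 'Z' (outer except NameError) → 'S' (after the try/except). Output: THZS

Answer: THZS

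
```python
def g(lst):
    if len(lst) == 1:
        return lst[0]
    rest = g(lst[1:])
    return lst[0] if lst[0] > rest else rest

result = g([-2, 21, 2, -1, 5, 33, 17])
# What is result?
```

Recursive max over [-2, 21, 2, -1, 5, 33, 17] = 33

Answer: 33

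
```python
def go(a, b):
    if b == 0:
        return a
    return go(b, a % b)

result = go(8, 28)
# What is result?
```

go(8, 28) -> go(28, 8) -> go(8, 4) -> go(4, 0) -> 4

Answer: 4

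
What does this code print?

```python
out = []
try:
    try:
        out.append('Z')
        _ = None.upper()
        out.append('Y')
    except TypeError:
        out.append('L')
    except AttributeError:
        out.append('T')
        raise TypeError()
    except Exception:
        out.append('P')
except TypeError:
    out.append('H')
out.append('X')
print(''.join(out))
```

Execution trace: 'Z' (inner try body) → 'T' (inner except AttributeError) → 'H' (outer except TypeError) → 'X' (after the try/except). Output: ZTHX

Answer: ZTHX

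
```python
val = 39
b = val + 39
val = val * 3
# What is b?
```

Trace:
`val = 39` → val = 39
`b = val + 39` → b = 78
`val = val * 3` → val = 117
So b = 78

Answer: 78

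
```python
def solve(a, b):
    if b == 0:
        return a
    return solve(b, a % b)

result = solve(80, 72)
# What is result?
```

solve(80, 72) -> solve(72, 8) -> solve(8, 0) -> 8

Answer: 8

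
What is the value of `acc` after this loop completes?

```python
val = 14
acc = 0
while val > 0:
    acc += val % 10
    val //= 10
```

Sum digits of 14
`acc` takes the values: 0 → 4 → 5

Answer: 5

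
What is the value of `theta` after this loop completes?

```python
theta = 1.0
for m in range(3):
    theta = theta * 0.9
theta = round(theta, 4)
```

Exponential decay: 1.0 * 0.9^3
`theta` takes the values: 1.0 → 0.9 → 0.81 → 0.729

Answer: 0.729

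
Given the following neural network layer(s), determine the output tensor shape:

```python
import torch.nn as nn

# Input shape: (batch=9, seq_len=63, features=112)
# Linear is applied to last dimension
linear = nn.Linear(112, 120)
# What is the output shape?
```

Input: (9, 63, 112) -> Output: (9, 63, 120)

Answer: (9, 63, 120)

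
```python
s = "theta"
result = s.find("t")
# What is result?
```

Trace:
`s = "theta"` → s = 'theta'
`result = s.find("t")` → result = 0
So result = 0

Answer: 0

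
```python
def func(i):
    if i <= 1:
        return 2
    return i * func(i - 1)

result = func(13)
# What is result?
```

func(13) = 13 * 12 * 11 * 10 * 9 * 8 * 7 * 6 * 5 * 4 * 3 * 2 * 2 = 12454041600

Answer: 12454041600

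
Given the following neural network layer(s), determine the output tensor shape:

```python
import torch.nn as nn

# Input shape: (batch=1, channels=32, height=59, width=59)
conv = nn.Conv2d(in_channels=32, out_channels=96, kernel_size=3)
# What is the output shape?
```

Input: (1, 32, 59, 59) -> Output: (1, 96, 57, 57)

Answer: (1, 96, 57, 57)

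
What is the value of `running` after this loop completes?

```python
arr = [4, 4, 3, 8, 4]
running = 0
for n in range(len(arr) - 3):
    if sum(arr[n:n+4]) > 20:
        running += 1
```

Count windows with sum > 20
`running` takes the values: 0

Answer: 0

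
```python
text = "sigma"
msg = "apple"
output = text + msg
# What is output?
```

Trace:
`text = "sigma"` → text = 'sigma'
`msg = "apple"` → msg = 'apple'
`output = text + msg` → output = 'sigmaapple'
So output = 'sigmaapple'

Answer: 'sigmaapple'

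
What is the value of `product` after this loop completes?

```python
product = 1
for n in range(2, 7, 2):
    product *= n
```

Product of even numbers 2 to 6
`product` takes the values: 1 → 2 → 8 → 48

Answer: 48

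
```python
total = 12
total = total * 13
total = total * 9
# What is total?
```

Trace:
`total = 12` → total = 12
`total = total * 13` → total = 156
`total = total * 9` → total = 1404
So total = 1404

Answer: 1404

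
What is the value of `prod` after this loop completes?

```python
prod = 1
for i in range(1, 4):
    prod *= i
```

3! = 6
`prod` takes the values: 1 → 2 → 6

Answer: 6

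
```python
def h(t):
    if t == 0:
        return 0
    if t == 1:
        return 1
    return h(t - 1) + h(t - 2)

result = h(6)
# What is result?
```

Build up from base cases: h(0)=0, h(1)=1, h(2)=1, h(3)=2, h(4)=3, h(5)=5, h(6)=8

Answer: 8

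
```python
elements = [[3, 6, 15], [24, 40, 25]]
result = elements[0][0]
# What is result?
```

Trace:
`elements = [[3, 6, 15], [24, 40, 25]]` → elements = [[3, 6, 15], [24, 40, 25]]
`result = elements[0][0]` → result = 3
So result = 3

Answer: 3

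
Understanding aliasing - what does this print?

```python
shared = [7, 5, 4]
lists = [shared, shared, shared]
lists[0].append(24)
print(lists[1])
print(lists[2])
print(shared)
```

Key concept: list of same reference.
Step by step:
`shared = [7, 5, 4]` → shared = [7, 5, 4]
`lists = [shared, shared, shared]` → lists = [[7, 5, 4], [7, 5, 4], [7, 5, 4]]
`lists[0].append(24)` → shared = [7, 5, 4, 24]; lists = [[7, 5, 4, 24], [7, 5, 4, 24], [7, 5, 4, 24]]
`print(lists[1])` → prints [7, 5, 4, 24]
`print(lists[2])` → prints [7, 5, 4, 24]
`print(shared)` → prints [7, 5, 4, 24]

Answer:
[7, 5, 4, 24]
[7, 5, 4, 24]
[7, 5, 4, 24]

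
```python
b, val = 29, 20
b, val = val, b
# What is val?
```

Trace:
`b, val = 29, 20` → b = 29; val = 20
`b, val = val, b` → b = 20; val = 29
So val = 29

Answer: 29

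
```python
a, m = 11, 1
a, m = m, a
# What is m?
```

Trace:
`a, m = 11, 1` → a = 11; m = 1
`a, m = m, a` → a = 1; m = 11
So m = 11

Answer: 11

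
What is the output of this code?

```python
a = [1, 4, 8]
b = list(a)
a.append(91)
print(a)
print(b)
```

Key concept: list() constructor creates copy.
Step by step:
`a = [1, 4, 8]` → a = [1, 4, 8]
`b = list(a)` → b = [1, 4, 8]
`a.append(91)` → a = [1, 4, 8, 91]
`print(a)` → prints [1, 4, 8, 91]
`print(b)` → prints [1, 4, 8]

Answer:
[1, 4, 8, 91]
[1, 4, 8]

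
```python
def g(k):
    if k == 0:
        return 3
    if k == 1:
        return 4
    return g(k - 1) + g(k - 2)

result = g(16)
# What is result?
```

Build up from base cases: g(0)=3, g(1)=4, g(2)=7, g(3)=11, g(4)=18, g(5)=29, g(6)=47, ..., g(16)=5778

Answer: 5778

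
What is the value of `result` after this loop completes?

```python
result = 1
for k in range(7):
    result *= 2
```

2^7 = 128
`result` takes the values: 1 → 2 → 4 → 8 → 16 → 32 → 64 → 128

Answer: 128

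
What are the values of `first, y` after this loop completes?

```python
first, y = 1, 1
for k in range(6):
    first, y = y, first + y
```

Fibonacci: after 6 iterations
`first, y` takes the values: (1, 1) → (1, 2) → (2, 3) → (3, 5) → (5, 8) → (8, 13) → (13, 21)

Answer: 13, 21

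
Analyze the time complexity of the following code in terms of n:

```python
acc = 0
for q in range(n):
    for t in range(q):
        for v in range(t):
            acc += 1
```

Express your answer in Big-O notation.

Each loop level contributes: n × n × n. Multiplying the contributions gives O(n^3).

Answer: O(n^3)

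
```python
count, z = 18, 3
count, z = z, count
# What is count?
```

Trace:
`count, z = 18, 3` → count = 18; z = 3
`count, z = z, count` → count = 3; z = 18
So count = 3

Answer: 3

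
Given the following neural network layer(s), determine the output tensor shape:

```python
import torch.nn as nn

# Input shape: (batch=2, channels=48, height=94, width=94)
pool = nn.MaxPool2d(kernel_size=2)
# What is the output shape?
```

Input: (2, 48, 94, 94) -> Output: (2, 48, 47, 47)

Answer: (2, 48, 47, 47)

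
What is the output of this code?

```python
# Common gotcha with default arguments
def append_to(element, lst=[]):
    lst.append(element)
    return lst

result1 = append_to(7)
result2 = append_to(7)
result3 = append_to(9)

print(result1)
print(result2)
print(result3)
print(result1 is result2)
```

Key concept: mutable default argument gotcha.
Step by step:
`result1 = append_to(7)` → result1 = [7]
`result2 = append_to(7)` → result1 = [7, 7] (same object as result2); result2 = [7, 7] (same object as result1)
`result3 = append_to(9)` → result1 = [7, 7, 9] (same object as result2, result3); result2 = [7, 7, 9] (same object as result1, result3); result3 = [7, 7, 9] (same object as result1, result2)
`print(result1)` → prints [7, 7, 9]
`print(result2)` → prints [7, 7, 9]
`print(result3)` → prints [7, 7, 9]
`print(result1 is result2)` → prints True

Answer:
[7, 7, 9]
[7, 7, 9]
[7, 7, 9]
True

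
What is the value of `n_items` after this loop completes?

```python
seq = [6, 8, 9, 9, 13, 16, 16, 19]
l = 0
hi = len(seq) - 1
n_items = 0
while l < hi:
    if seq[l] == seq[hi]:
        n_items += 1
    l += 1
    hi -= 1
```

Count matching pairs from ends
`n_items` takes the values: 0

Answer: 0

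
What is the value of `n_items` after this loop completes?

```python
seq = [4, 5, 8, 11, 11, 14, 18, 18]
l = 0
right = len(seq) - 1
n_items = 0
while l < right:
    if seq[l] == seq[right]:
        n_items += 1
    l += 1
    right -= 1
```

Count matching pairs from ends
`n_items` takes the values: 0 → 1

Answer: 1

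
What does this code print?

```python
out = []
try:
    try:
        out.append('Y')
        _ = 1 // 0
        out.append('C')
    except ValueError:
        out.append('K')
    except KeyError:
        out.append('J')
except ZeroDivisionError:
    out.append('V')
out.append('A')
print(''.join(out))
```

Execution trace: 'Y' (try body) → 'V' (outer except ZeroDivisionError) → 'A' (after the try/except). Output: YVA

Answer: YVA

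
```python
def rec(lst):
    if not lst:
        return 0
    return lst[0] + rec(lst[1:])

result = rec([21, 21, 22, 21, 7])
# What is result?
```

21 + 21 + 22 + 21 + 7 + 0 = 92

Answer: 92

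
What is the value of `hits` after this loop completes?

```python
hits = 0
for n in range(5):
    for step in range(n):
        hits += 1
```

Triangle number: 0+1+2+...+4
`hits` takes the values: 0 → 1 → 2 → 3 → 4 → 5 → 6 → 7 → 8 → 9 → 10

Answer: 10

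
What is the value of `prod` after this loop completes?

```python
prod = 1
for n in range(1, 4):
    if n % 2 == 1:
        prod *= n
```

Product of odd numbers 1 to 3
`prod` takes the values: 1 → 3

Answer: 3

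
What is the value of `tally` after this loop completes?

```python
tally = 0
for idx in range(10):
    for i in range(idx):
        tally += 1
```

Triangle number: 0+1+2+...+9
`tally` takes the values: 0 → 1 → 2 → 3 → 4 → 5 → 6 → 7 → 8 → 9 → 10 → 11 → 12 → 13 → 14 → 15 → 16 → 17 → 18 → 19 → 20 → 21 → 22 → 23 → 24 → 25 → 26 → 27 → 28 → 29 → … → 41 → 42 → 43 → 44 → 45

Answer: 45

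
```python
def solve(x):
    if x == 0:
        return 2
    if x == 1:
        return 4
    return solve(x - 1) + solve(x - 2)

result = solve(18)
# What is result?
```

Build up from base cases: solve(0)=2, solve(1)=4, solve(2)=6, solve(3)=10, solve(4)=16, solve(5)=26, solve(6)=42, ..., solve(18)=13530

Answer: 13530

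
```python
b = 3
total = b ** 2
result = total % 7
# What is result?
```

Trace:
`b = 3` → b = 3
`total = b ** 2` → total = 9
`result = total % 7` → result = 2
So result = 2

Answer: 2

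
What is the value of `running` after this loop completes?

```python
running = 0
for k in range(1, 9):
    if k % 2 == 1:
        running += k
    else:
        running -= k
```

Add odd, subtract even
`running` takes the values: 0 → 1 → -1 → 2 → -2 → 3 → -3 → 4 → -4

Answer: -4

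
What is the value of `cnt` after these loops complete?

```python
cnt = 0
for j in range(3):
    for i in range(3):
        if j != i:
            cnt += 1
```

3² - 3 (exclude diagonal)
`cnt` takes the values: 0 → 1 → 2 → 3 → 4 → 5 → 6

Answer: 6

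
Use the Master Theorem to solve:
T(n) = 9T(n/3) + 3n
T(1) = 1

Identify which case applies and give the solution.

a=9, b=3, f(n)=3n. log_3(9) = 2. Since c=1 < 2, Case 1 applies: T(n) = Θ(n^log_b(a)) = O(n^2).

Answer: O(n^2) - Case 1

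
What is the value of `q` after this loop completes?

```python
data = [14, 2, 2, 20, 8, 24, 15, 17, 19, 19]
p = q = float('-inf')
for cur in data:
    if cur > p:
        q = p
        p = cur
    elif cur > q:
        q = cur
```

Second largest (with repeats) in [14, 2, 2, 20, 8, 24, 15, 17, 19, 19]
`q` takes the values: -inf → 2 → 14 → 20

Answer: 20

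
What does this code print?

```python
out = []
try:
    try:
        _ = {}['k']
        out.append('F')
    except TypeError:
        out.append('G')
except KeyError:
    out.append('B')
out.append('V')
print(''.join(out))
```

Execution trace: 'B' (outer except KeyError) → 'V' (after the try/except). Output: BV

Answer: BV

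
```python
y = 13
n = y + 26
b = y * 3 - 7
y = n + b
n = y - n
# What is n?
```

Trace:
`y = 13` → y = 13
`n = y + 26` → n = 39
`b = y * 3 - 7` → b = 32
`y = n + b` → y = 71
`n = y - n` → n = 32
So n = 32

Answer: 32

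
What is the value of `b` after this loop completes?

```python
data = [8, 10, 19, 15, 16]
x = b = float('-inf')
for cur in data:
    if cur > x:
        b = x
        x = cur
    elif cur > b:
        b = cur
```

Second largest (with repeats) in [8, 10, 19, 15, 16]
`b` takes the values: -inf → 8 → 10 → 15 → 16

Answer: 16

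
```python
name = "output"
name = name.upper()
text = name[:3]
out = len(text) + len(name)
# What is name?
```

Trace:
`name = "output"` → name = 'output'
`name = name.upper()` → name = 'OUTPUT'
`text = name[:3]` → text = 'OUT'
`out = len(text) + len(name)` → out = 9
So name = 'OUTPUT'

Answer: 'OUTPUT'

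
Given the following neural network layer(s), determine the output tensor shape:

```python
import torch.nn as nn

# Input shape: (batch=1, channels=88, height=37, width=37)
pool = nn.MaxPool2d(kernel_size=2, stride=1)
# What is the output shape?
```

Input: (1, 88, 37, 37) -> Output: (1, 88, 36, 36)

Answer: (1, 88, 36, 36)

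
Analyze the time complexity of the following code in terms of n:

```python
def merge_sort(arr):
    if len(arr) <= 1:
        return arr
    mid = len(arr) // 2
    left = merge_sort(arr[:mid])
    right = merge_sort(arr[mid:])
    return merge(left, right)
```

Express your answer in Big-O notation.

This is Merge sort. Time complexity: O(n log n).

Answer: O(n log n)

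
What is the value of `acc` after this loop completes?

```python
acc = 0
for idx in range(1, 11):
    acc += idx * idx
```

Sum of squares 1² to 10² = 385
`acc` takes the values: 0 → 1 → 5 → 14 → 30 → 55 → 91 → 140 → 204 → 285 → 385

Answer: 385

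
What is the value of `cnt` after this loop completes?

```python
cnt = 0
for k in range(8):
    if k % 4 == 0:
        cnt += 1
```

Count numbers divisible by 4 in range(8)
`cnt` takes the values: 0 → 1 → 2

Answer: 2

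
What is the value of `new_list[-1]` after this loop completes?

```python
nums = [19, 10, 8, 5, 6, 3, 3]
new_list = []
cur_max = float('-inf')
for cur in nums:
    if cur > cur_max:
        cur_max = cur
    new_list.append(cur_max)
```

Running max ends at 19
`new_list` takes the values: [] → [19] → [19, 19] → [19, 19, 19] → [19, 19, 19, 19] → [19, 19, 19, 19, 19] → [19, 19, 19, 19, 19, 19] → [19, 19, 19, 19, 19, 19, 19]
So `new_list[-1]` = 19

Answer: 19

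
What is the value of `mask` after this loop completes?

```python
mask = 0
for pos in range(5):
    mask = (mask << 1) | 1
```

Build 5 consecutive 1-bits: 0b11111
`mask` takes the values: 0 → 1 → 3 → 7 → 15 → 31

Answer: 31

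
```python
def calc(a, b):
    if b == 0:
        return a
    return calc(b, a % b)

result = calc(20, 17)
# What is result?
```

calc(20, 17) -> calc(17, 3) -> calc(3, 2) -> calc(2, 1) -> calc(1, 0) -> 1

Answer: 1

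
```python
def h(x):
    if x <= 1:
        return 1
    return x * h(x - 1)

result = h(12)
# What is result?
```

h(12) = 12 * 11 * 10 * 9 * 8 * 7 * 6 * 5 * 4 * 3 * 2 * 1 = 479001600

Answer: 479001600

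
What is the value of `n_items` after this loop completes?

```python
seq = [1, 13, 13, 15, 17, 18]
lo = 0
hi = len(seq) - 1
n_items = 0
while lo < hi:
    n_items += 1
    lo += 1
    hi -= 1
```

Iterations until pointers meet (list length 6)
`n_items` takes the values: 0 → 1 → 2 → 3

Answer: 3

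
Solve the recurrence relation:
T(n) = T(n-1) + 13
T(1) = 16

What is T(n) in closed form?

Unrolling: T(n) = T(1) + 13·(n-1) = 16 + 13(n-1) = 13n + 3.

Answer: T(n) = 13n + 3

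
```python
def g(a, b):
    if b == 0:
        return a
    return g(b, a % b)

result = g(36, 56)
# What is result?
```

g(36, 56) -> g(56, 36) -> g(36, 20) -> g(20, 16) -> g(16, 4) -> g(4, 0) -> 4

Answer: 4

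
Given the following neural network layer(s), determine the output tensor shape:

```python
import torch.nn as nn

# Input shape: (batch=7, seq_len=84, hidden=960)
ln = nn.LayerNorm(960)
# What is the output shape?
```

Input: (7, 84, 960) -> Output: (7, 84, 960)

Answer: (7, 84, 960)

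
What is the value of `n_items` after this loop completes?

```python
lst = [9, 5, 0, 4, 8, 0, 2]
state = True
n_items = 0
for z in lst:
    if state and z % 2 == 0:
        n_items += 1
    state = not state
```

Count even values at even positions
`n_items` takes the values: 0 → 1 → 2 → 3

Answer: 3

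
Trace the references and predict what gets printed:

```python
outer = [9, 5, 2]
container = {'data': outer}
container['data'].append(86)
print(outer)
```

Key concept: dict holds reference to list.
Step by step:
`outer = [9, 5, 2]` → outer = [9, 5, 2]
`container = {'data': outer}` → container = {'data': [9, 5, 2]}
`container['data'].append(86)` → outer = [9, 5, 2, 86]; container = {'data': [9, 5, 2, 86]}
`print(outer)` → prints [9, 5, 2, 86]

Answer: [9, 5, 2, 86]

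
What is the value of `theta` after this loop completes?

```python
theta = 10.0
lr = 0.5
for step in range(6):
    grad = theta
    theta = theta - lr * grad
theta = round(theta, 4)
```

Gradient descent: w = 10.0 * (1 - 0.5)^6
`theta` takes the values: 10.0 → 5.0 → 2.5 → 1.25 → 0.625 → 0.3125 → 0.15625 → 0.1562

Answer: 0.1562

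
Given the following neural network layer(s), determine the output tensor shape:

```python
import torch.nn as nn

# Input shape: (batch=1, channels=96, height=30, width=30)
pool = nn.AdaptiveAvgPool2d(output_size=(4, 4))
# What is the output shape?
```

Input: (1, 96, 30, 30) -> Output: (1, 96, 4, 4)

Answer: (1, 96, 4, 4)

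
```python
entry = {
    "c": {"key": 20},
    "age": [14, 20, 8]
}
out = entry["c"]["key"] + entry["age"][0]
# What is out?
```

Trace:
`entry = { ...` → entry = {'c': {'key': 20}, 'age': [14, 20, 8]}
`out = entry["c"]["key"] + entry["age"][0]` → out = 34
So out = 34

Answer: 34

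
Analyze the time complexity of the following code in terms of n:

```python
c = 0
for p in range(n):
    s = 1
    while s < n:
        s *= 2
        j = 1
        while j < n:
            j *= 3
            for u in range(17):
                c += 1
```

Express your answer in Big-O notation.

Each loop level contributes: n × log n × log n × 1. Multiplying the contributions gives O(n log² n).

Answer: O(n log² n)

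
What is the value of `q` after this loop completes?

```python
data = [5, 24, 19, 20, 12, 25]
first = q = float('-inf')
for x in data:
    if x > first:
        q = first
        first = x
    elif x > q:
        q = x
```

Second largest (with repeats) in [5, 24, 19, 20, 12, 25]
`q` takes the values: -inf → 5 → 19 → 20 → 24

Answer: 24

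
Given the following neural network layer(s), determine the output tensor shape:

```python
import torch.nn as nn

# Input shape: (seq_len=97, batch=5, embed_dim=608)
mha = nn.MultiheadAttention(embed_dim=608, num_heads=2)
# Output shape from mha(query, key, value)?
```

Input: (97, 5, 608) -> Output: (97, 5, 608)

Answer: (97, 5, 608)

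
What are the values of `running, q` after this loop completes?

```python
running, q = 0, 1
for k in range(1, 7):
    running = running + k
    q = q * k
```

Sum and factorial of 1 to 6
`running, q` takes the values: (0, 1) → (1, 1) → (3, 1) → (3, 2) → (6, 2) → (6, 6) → (10, 6) → (10, 24) → (15, 24) → (15, 120) → (21, 120) → (21, 720)

Answer: 21, 720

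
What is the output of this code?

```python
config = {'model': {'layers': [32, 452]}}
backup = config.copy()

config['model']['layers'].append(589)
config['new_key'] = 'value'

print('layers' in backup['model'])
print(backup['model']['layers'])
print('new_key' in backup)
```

Key concept: shallow copy gotcha with nested dict.
Step by step:
`config = {'model': {'layers': [32, 452]}}` → config = {'model': {'layers': [32, 452]}}
`backup = config.copy()` → backup = {'model': {'layers': [32, 452]}}
`config['model']['layers'].append(589)` → config = {'model': {'layers': [32, 452, 589]}}; backup = {'model': {'layers': [32, 452, 589]}}
`config['new_key'] = 'value'` → config = {'model': {'layers': [32, 452, 589]}, 'new_key': 'value'}
`print('layers' in backup['model'])` → prints True
`print(backup['model']['layers'])` → prints [32, 452, 589]
`print('new_key' in backup)` → prints False

Answer:
True
[32, 452, 589]
False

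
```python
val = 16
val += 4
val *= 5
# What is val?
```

Trace:
`val = 16` → val = 16
`val += 4` → val = 20
`val *= 5` → val = 100
So val = 100

Answer: 100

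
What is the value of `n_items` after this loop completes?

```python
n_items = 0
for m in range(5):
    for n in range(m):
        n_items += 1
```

Triangle number: 0+1+2+...+4
`n_items` takes the values: 0 → 1 → 2 → 3 → 4 → 5 → 6 → 7 → 8 → 9 → 10

Answer: 10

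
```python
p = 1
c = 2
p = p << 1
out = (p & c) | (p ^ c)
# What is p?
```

Trace:
`p = 1` → p = 1
`c = 2` → c = 2
`p = p << 1` → p = 2
`out = (p & c) | (p ^ c)` → out = 2
So p = 2

Answer: 2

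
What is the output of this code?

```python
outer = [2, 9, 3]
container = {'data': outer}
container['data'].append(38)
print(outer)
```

Key concept: dict holds reference to list.
Step by step:
`outer = [2, 9, 3]` → outer = [2, 9, 3]
`container = {'data': outer}` → container = {'data': [2, 9, 3]}
`container['data'].append(38)` → outer = [2, 9, 3, 38]; container = {'data': [2, 9, 3, 38]}
`print(outer)` → prints [2, 9, 3, 38]

Answer: [2, 9, 3, 38]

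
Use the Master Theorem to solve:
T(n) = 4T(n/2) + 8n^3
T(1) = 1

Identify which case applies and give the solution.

a=4, b=2, f(n)=8n^3. log_2(4) = 2. Since c=3 > 2 and the regularity condition holds (4(n/2)^3 = (4/2^3)n^3 with 4/2^3 < 1), Case 3 applies: T(n) = Θ(f(n)) = O(n^3).

Answer: O(n^3) - Case 3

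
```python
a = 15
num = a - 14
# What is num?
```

Trace:
`a = 15` → a = 15
`num = a - 14` → num = 1
So num = 1

Answer: 1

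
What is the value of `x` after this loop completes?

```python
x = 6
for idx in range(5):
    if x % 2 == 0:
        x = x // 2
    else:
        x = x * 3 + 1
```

Collatz-style transformation from 6
`x` takes the values: 6 → 3 → 10 → 5 → 16 → 8

Answer: 8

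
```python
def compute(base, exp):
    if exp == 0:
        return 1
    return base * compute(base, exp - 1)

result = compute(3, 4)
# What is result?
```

compute(3, 4) = 3 * 3 * 3 * 3 = 81

Answer: 81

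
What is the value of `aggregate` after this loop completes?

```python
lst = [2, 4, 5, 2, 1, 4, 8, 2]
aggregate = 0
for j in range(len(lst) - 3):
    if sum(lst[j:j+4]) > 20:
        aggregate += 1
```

Count windows with sum > 20
`aggregate` takes the values: 0

Answer: 0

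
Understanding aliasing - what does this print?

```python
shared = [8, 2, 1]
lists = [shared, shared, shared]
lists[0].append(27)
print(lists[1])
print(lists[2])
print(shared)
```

Key concept: list of same reference.
Step by step:
`shared = [8, 2, 1]` → shared = [8, 2, 1]
`lists = [shared, shared, shared]` → lists = [[8, 2, 1], [8, 2, 1], [8, 2, 1]]
`lists[0].append(27)` → shared = [8, 2, 1, 27]; lists = [[8, 2, 1, 27], [8, 2, 1, 27], [8, 2, 1, 27]]
`print(lists[1])` → prints [8, 2, 1, 27]
`print(lists[2])` → prints [8, 2, 1, 27]
`print(shared)` → prints [8, 2, 1, 27]

Answer:
[8, 2, 1, 27]
[8, 2, 1, 27]
[8, 2, 1, 27]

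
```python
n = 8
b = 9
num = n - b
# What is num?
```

Trace:
`n = 8` → n = 8
`b = 9` → b = 9
`num = n - b` → num = -1
So num = -1

Answer: -1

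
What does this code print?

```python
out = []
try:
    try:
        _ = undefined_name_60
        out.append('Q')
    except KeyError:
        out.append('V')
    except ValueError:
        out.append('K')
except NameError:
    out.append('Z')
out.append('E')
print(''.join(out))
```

Execution trace: 'Z' (outer except NameError) → 'E' (after the try/except). Output: ZE

Answer: ZE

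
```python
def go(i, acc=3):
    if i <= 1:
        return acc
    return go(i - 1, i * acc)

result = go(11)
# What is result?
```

Accumulator trace (n, acc): (11, 3) -> (10, 33) -> (9, 330) -> (8, 2970) -> (7, 23760) -> (6, 166320) -> (5, 997920) -> (4, 4989600) -> (3, 19958400) -> (2, 59875200) -> (1, 119750400) -> return 119750400

Answer: 119750400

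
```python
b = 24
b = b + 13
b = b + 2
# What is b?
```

Trace:
`b = 24` → b = 24
`b = b + 13` → b = 37
`b = b + 2` → b = 39
So b = 39

Answer: 39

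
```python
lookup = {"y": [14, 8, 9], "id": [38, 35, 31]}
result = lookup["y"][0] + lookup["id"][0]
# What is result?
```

Trace:
`lookup = {"y": [14, 8, 9], "id": [38, 35, 31]}` → lookup = {'y': [14, 8, 9], 'id': [38, 35, 31]}
`result = lookup["y"][0] + lookup["id"][0]` → result = 52
So result = 52

Answer: 52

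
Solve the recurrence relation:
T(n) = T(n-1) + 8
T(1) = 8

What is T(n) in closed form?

Unrolling: T(n) = T(1) + 8·(n-1) = 8 + 8(n-1) = 8n.

Answer: T(n) = 8n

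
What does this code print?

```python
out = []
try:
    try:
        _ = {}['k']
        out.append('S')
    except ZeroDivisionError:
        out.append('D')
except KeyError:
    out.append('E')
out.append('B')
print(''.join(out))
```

Execution trace: 'E' (outer except KeyError) → 'B' (after the try/except). Output: EB

Answer: EB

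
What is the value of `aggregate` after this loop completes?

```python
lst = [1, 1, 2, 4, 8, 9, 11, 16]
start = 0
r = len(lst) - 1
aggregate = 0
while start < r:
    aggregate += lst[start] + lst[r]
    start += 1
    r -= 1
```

Sum of pairs from ends
`aggregate` takes the values: 0 → 17 → 29 → 40 → 52

Answer: 52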